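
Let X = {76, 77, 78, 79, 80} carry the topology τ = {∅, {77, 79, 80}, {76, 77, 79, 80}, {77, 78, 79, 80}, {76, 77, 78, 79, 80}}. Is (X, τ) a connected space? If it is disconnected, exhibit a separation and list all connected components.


(X, τ) is connected.

Find clopen sets (U ∈ τ with X ∖ U ∈ τ):
  U = ∅, X ∖ U = {76, 77, 78, 79, 80} — both open, so U is clopen.
  U = {76, 77, 78, 79, 80}, X ∖ U = ∅ — both open, so U is clopen.
Only trivial clopens (∅ and X) exist, so (X, τ) is connected.
Compute connected components by grouping points that agree on all clopens:
  component: {76, 77, 78, 79, 80}


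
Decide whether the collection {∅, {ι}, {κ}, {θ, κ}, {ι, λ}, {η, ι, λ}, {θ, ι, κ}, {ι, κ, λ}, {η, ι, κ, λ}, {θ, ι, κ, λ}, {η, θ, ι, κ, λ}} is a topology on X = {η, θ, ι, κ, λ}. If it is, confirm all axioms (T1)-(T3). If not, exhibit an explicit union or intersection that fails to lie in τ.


τ is NOT a topology on X.

Axiom (T1): ∅ ∈ τ? Yes; X ∈ τ? Yes.
Axiom (T2/T3): check pairwise unions and intersections of members of τ.
Counterexample for (T2): {ι} ∪ {κ} = {ι, κ} ∉ τ. Therefore τ is NOT a topology.


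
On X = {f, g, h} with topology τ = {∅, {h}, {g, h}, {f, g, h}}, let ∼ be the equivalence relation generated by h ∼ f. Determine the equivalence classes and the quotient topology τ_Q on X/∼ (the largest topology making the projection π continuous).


X/∼ = {[f=h], [g]}; |τ_Q| = 2.

Equivalence classes: [f=h], [g].
Quotient map π: X → X/∼ sends f ↦ [f=h], g ↦ [g], h ↦ [f=h].
For each subset V ⊆ X/∼, compute π^{-1}(V) ⊆ X and check whether π^{-1}(V) ∈ τ. V is open in τ_Q iff π^{-1}(V) ∈ τ.
  V = {}: π^{-1}(V) = ∅ ∈ τ ✓.
  V = {[f=h]}: π^{-1}(V) = {f, h} ∉ τ ✗.
  V = {[g]}: π^{-1}(V) = {g} ∉ τ ✗.
  V = {[f=h], [g]}: π^{-1}(V) = {f, g, h} ∈ τ ✓.
Open sets in the quotient: τ_Q = {{}, {[f=h], [g]}} (2 elements).


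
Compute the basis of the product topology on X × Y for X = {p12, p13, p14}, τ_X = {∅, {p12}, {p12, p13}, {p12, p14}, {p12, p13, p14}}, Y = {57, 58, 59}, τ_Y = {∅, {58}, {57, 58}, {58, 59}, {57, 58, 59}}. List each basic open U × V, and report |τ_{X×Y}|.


Basis B = {∅ × ∅, {p12} × {58}, {p12} × {57, 58}, {p12} × {58, 59}, {p12, p13} × {58}, {p12, p14} × {58}, {p12} × {57, 58, 59}, {p12, p13, p14} × {58}, {p12, p13} × {57, 58}, {p12, p14} × {57, 58}, {p12, p13} × {58, 59}, {p12, p14} × {58, 59}, {p12, p13} × {57, 58, 59}, {p12, p14} × {57, 58, 59}, {p12, p13, p14} × {57, 58}, {p12, p13, p14} × {58, 59}, {p12, p13, p14} × {57, 58, 59}}; |τ_{X×Y}| = 48.

Enumerate products U × V with U ∈ τ_X, V ∈ τ_Y (deduplicated):
  ∅ × ∅ = {} (∅)
  {p12} × {58} = {(p12,58)}
  {p12} × {57, 58} = {(p12,57), (p12,58)}
  {p12} × {58, 59} = {(p12,58), (p12,59)}
  {p12, p13} × {58} = {(p12,58), (p13,58)}
  {p12, p14} × {58} = {(p12,58), (p14,58)}
  {p12} × {57, 58, 59} = {(p12,57), (p12,58), (p12,59)}
  {p12, p13, p14} × {58} = {(p12,58), (p13,58), (p14,58)}
  {p12, p13} × {57, 58} = {(p12,57), (p12,58), (p13,57), (p13,58)}
  {p12, p14} × {57, 58} = {(p12,57), (p12,58), (p14,57), (p14,58)}
  {p12, p13} × {58, 59} = {(p12,58), (p12,59), (p13,58), (p13,59)}
  {p12, p14} × {58, 59} = {(p12,58), (p12,59), (p14,58), (p14,59)}
  {p12, p13} × {57, 58, 59} = {(p12,57), (p12,58), (p12,59), (p13,57), (p13,58), (p13,59)}
  {p12, p14} × {57, 58, 59} = {(p12,57), (p12,58), (p12,59), (p14,57), (p14,58), (p14,59)}
  {p12, p13, p14} × {57, 58} = {(p12,57), (p12,58), (p13,57), (p13,58), (p14,57), (p14,58)}
  {p12, p13, p14} × {58, 59} = {(p12,58), (p12,59), (p13,58), (p13,59), (p14,58), (p14,59)}
  {p12, p13, p14} × {57, 58, 59} = {(p12,57), (p12,58), (p12,59), (p13,57), (p13,58), (p13,59), (p14,57), (p14,58), (p14,59)}
These 17 distinct sets form the basis B.
Close under arbitrary unions to get τ_{X×Y}; counting gives |τ_{X×Y}| = 48.


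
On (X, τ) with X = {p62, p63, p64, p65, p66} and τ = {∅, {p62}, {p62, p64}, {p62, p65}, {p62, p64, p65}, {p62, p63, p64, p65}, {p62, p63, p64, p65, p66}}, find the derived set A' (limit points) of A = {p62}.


A' = {p63, p64, p65, p66}

For each x ∈ X, list the open sets U ∈ τ with x ∈ U, then check whether U ∩ (A ∖ {x}) ≠ ∅ for every such U.
  x = p62: open {p62} ∋ x has {p62} ∩ (A ∖ {p62}) = ∅, so x is NOT a limit point.
  x = p63: opens ∋ x are {p62, p63, p64, p65}, {p62, p63, p64, p65, p66}; each meets A ∖ {p63}, so x IS a limit point.
  x = p64: opens ∋ x are {p62, p64}, {p62, p64, p65}, {p62, p63, p64, p65}, {p62, p63, p64, p65, p66}; each meets A ∖ {p64}, so x IS a limit point.
  x = p65: opens ∋ x are {p62, p65}, {p62, p64, p65}, {p62, p63, p64, p65}, {p62, p63, p64, p65, p66}; each meets A ∖ {p65}, so x IS a limit point.
  x = p66: opens ∋ x are {p62, p63, p64, p65, p66}; each meets A ∖ {p66}, so x IS a limit point.
Collecting: A' = {p63, p64, p65, p66}.


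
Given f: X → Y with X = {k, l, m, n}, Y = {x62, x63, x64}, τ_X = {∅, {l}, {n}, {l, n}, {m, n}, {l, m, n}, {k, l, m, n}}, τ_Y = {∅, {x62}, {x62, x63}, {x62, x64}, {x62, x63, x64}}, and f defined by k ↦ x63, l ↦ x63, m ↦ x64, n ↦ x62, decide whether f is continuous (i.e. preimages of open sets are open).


f is NOT continuous.

Compute f^{-1}(U) for each U ∈ τ_Y:
  U = ∅: f^{-1}(U) = ∅ ∈ τ_X ✓.
  U = {x62}: f^{-1}(U) = {n} ∈ τ_X ✓.
  U = {x62, x63}: f^{-1}(U) = {k, l, n} ∉ τ_X ✗.
  U = {x62, x64}: f^{-1}(U) = {m, n} ∈ τ_X ✓.
  U = {x62, x63, x64}: f^{-1}(U) = {k, l, m, n} ∈ τ_X ✓.
Found U = {x62, x63} with f^{-1}(U) = {k, l, n} not in τ_X. Therefore f is NOT continuous.


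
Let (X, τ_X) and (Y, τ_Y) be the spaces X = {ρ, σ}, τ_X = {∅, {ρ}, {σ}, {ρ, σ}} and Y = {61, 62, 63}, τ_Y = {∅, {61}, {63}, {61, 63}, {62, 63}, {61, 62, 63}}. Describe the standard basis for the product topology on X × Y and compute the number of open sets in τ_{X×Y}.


Basis B = {∅ × ∅, {ρ} × {61}, {ρ} × {63}, {σ} × {61}, {σ} × {63}, {ρ} × {61, 63}, {ρ, σ} × {61}, {ρ} × {62, 63}, {ρ, σ} × {63}, {σ} × {61, 63}, {σ} × {62, 63}, {ρ} × {61, 62, 63}, {σ} × {61, 62, 63}, {ρ, σ} × {61, 63}, {ρ, σ} × {62, 63}, {ρ, σ} × {61, 62, 63}}; |τ_{X×Y}| = 36.

Enumerate products U × V with U ∈ τ_X, V ∈ τ_Y (deduplicated):
  ∅ × ∅ = {} (∅)
  {ρ} × {61} = {(ρ,61)}
  {ρ} × {63} = {(ρ,63)}
  {σ} × {61} = {(σ,61)}
  {σ} × {63} = {(σ,63)}
  {ρ} × {61, 63} = {(ρ,61), (ρ,63)}
  {ρ, σ} × {61} = {(ρ,61), (σ,61)}
  {ρ} × {62, 63} = {(ρ,62), (ρ,63)}
  {ρ, σ} × {63} = {(ρ,63), (σ,63)}
  {σ} × {61, 63} = {(σ,61), (σ,63)}
  {σ} × {62, 63} = {(σ,62), (σ,63)}
  {ρ} × {61, 62, 63} = {(ρ,61), (ρ,62), (ρ,63)}
  {σ} × {61, 62, 63} = {(σ,61), (σ,62), (σ,63)}
  {ρ, σ} × {61, 63} = {(ρ,61), (ρ,63), (σ,61), (σ,63)}
  {ρ, σ} × {62, 63} = {(ρ,62), (ρ,63), (σ,62), (σ,63)}
  {ρ, σ} × {61, 62, 63} = {(ρ,61), (ρ,62), (ρ,63), (σ,61), (σ,62), (σ,63)}
These 16 distinct sets form the basis B.
Close under arbitrary unions to get τ_{X×Y}; counting gives |τ_{X×Y}| = 36.


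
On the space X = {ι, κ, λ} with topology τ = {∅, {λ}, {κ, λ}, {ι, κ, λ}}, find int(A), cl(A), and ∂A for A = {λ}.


int(A) = {λ}, cl(A) = {ι, κ, λ}, ∂A = {ι, κ}.

Closed sets in (X, τ) are complements of opens:
  closed(X, τ) = {∅, {ι}, {ι, κ}, {ι, κ, λ}}.
int(A) = ⋃ {U ∈ τ : U ⊆ A}. Opens contained in A: ∅, {λ}.
Taking the union of these: int(A) = {λ}.
cl(A) = ⋂ {C closed : A ⊆ C}. Closed sets containing A: {ι, κ, λ}.
Intersecting these: cl(A) = {ι, κ, λ}.
∂A = cl(A) ∖ int(A) = {ι, κ, λ} ∖ {λ} = {ι, κ}.


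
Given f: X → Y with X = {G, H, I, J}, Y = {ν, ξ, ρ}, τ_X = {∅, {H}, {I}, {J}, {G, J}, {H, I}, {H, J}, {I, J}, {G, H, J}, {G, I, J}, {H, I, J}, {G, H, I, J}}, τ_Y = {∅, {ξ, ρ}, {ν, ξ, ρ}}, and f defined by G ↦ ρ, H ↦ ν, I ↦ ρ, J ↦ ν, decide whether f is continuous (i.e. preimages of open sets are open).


f is NOT continuous.

Compute f^{-1}(U) for each U ∈ τ_Y:
  U = ∅: f^{-1}(U) = ∅ ∈ τ_X ✓.
  U = {ξ, ρ}: f^{-1}(U) = {G, I} ∉ τ_X ✗.
  U = {ν, ξ, ρ}: f^{-1}(U) = {G, H, I, J} ∈ τ_X ✓.
Found U = {ξ, ρ} with f^{-1}(U) = {G, I} not in τ_X. Therefore f is NOT continuous.


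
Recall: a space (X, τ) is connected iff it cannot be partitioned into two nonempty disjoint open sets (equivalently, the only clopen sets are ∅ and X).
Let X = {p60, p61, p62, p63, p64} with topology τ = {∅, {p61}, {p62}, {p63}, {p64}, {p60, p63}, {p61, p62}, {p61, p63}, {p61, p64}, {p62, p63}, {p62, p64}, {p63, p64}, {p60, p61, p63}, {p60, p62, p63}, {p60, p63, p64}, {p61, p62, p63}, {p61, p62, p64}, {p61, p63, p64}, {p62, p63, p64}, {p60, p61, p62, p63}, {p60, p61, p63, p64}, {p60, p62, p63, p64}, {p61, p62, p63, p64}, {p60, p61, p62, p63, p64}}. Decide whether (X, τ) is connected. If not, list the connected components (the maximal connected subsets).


(X, τ) is disconnected; components = [{p61}, {p62}, {p64}, {p60, p63}].

Find clopen sets (U ∈ τ with X ∖ U ∈ τ):
  U = ∅, X ∖ U = {p60, p61, p62, p63, p64} — both open, so U is clopen.
  U = {p61}, X ∖ U = {p60, p62, p63, p64} — both open, so U is clopen.
  U = {p62}, X ∖ U = {p60, p61, p63, p64} — both open, so U is clopen.
  U = {p64}, X ∖ U = {p60, p61, p62, p63} — both open, so U is clopen.
  U = {p60, p63}, X ∖ U = {p61, p62, p64} — both open, so U is clopen.
  U = {p61, p62}, X ∖ U = {p60, p63, p64} — both open, so U is clopen.
  U = {p61, p64}, X ∖ U = {p60, p62, p63} — both open, so U is clopen.
  U = {p62, p64}, X ∖ U = {p60, p61, p63} — both open, so U is clopen.
  U = {p60, p61, p63}, X ∖ U = {p62, p64} — both open, so U is clopen.
  U = {p60, p62, p63}, X ∖ U = {p61, p64} — both open, so U is clopen.
  U = {p60, p63, p64}, X ∖ U = {p61, p62} — both open, so U is clopen.
  U = {p61, p62, p64}, X ∖ U = {p60, p63} — both open, so U is clopen.
  U = {p60, p61, p62, p63}, X ∖ U = {p64} — both open, so U is clopen.
  U = {p60, p61, p63, p64}, X ∖ U = {p62} — both open, so U is clopen.
  U = {p60, p62, p63, p64}, X ∖ U = {p61} — both open, so U is clopen.
  U = {p60, p61, p62, p63, p64}, X ∖ U = ∅ — both open, so U is clopen.
Nontrivial clopen(s) exist: e.g. {p60, p61, p62, p63}. So (X, τ) is disconnected.
Compute connected components by grouping points that agree on all clopens:
  component: {p61}
  component: {p62}
  component: {p64}
  component: {p60, p63}


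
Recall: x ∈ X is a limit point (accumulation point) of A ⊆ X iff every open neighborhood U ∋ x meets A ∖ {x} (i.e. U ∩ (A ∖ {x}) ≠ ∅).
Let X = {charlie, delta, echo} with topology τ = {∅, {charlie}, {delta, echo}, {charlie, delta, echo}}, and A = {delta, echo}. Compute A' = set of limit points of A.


A' = {delta, echo}

For each x ∈ X, list the open sets U ∈ τ with x ∈ U, then check whether U ∩ (A ∖ {x}) ≠ ∅ for every such U.
  x = charlie: open {charlie} ∋ x has {charlie} ∩ (A ∖ {charlie}) = ∅, so x is NOT a limit point.
  x = delta: opens ∋ x are {delta, echo}, {charlie, delta, echo}; each meets A ∖ {delta}, so x IS a limit point.
  x = echo: opens ∋ x are {delta, echo}, {charlie, delta, echo}; each meets A ∖ {echo}, so x IS a limit point.
Collecting: A' = {delta, echo}.


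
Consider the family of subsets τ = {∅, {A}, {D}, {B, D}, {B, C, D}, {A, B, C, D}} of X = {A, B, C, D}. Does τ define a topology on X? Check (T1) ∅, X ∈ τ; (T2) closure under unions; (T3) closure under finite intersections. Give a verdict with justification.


τ is NOT a topology on X.

Axiom (T1): ∅ ∈ τ? Yes; X ∈ τ? Yes.
Axiom (T2/T3): check pairwise unions and intersections of members of τ.
Counterexample for (T2): {A} ∪ {D} = {A, D} ∉ τ. Therefore τ is NOT a topology.


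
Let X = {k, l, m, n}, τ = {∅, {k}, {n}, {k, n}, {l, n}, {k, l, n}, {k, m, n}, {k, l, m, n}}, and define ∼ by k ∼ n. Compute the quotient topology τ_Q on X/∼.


X/∼ = {[k=n], [l], [m]}; |τ_Q| = 5.

Equivalence classes: [k=n], [l], [m].
Quotient map π: X → X/∼ sends k ↦ [k=n], l ↦ [l], m ↦ [m], n ↦ [k=n].
For each subset V ⊆ X/∼, compute π^{-1}(V) ⊆ X and check whether π^{-1}(V) ∈ τ. V is open in τ_Q iff π^{-1}(V) ∈ τ.
  V = {}: π^{-1}(V) = ∅ ∈ τ ✓.
  V = {[k=n]}: π^{-1}(V) = {k, n} ∈ τ ✓.
  V = {[l]}: π^{-1}(V) = {l} ∉ τ ✗.
  V = {[k=n], [l]}: π^{-1}(V) = {k, l, n} ∈ τ ✓.
  V = {[m]}: π^{-1}(V) = {m} ∉ τ ✗.
  V = {[k=n], [m]}: π^{-1}(V) = {k, m, n} ∈ τ ✓.
  V = {[l], [m]}: π^{-1}(V) = {l, m} ∉ τ ✗.
  V = {[k=n], [l], [m]}: π^{-1}(V) = {k, l, m, n} ∈ τ ✓.
Open sets in the quotient: τ_Q = {{}, {[k=n]}, {[k=n], [l]}, {[k=n], [m]}, {[k=n], [l], [m]}} (5 elements).


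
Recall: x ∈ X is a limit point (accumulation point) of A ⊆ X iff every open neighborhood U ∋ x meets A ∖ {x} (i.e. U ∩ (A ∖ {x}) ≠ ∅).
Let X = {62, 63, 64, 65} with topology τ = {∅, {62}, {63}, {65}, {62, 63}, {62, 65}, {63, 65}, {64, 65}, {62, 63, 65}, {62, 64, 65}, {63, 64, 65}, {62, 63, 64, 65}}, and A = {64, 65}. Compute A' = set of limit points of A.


A' = {64}

For each x ∈ X, list the open sets U ∈ τ with x ∈ U, then check whether U ∩ (A ∖ {x}) ≠ ∅ for every such U.
  x = 62: open {62} ∋ x has {62} ∩ (A ∖ {62}) = ∅, so x is NOT a limit point.
  x = 63: open {63} ∋ x has {63} ∩ (A ∖ {63}) = ∅, so x is NOT a limit point.
  x = 64: opens ∋ x are {64, 65}, {62, 64, 65}, {63, 64, 65}, {62, 63, 64, 65}; each meets A ∖ {64}, so x IS a limit point.
  x = 65: open {65} ∋ x has {65} ∩ (A ∖ {65}) = ∅, so x is NOT a limit point.
Collecting: A' = {64}.


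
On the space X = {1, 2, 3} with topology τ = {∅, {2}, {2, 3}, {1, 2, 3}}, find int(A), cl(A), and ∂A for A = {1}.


int(A) = ∅, cl(A) = {1}, ∂A = {1}.

Closed sets in (X, τ) are complements of opens:
  closed(X, τ) = {∅, {1}, {1, 3}, {1, 2, 3}}.
int(A) = ⋃ {U ∈ τ : U ⊆ A}. Opens contained in A: ∅.
Taking the union of these: int(A) = ∅.
cl(A) = ⋂ {C closed : A ⊆ C}. Closed sets containing A: {1}, {1, 3}, {1, 2, 3}.
Intersecting these: cl(A) = {1}.
∂A = cl(A) ∖ int(A) = {1} ∖ ∅ = {1}.


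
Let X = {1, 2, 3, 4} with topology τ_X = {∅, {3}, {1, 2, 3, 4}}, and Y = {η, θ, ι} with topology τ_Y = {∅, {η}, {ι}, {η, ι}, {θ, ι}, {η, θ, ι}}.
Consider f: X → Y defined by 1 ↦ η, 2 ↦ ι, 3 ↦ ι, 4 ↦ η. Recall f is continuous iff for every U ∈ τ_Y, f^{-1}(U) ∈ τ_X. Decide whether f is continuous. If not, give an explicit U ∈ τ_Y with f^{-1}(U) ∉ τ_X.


f is NOT continuous.

Compute f^{-1}(U) for each U ∈ τ_Y:
  U = ∅: f^{-1}(U) = ∅ ∈ τ_X ✓.
  U = {η}: f^{-1}(U) = {1, 4} ∉ τ_X ✗.
  U = {ι}: f^{-1}(U) = {2, 3} ∉ τ_X ✗.
  U = {η, ι}: f^{-1}(U) = {1, 2, 3, 4} ∈ τ_X ✓.
  U = {θ, ι}: f^{-1}(U) = {2, 3} ∉ τ_X ✗.
  U = {η, θ, ι}: f^{-1}(U) = {1, 2, 3, 4} ∈ τ_X ✓.
Found U = {η} with f^{-1}(U) = {1, 4} not in τ_X. Therefore f is NOT continuous.


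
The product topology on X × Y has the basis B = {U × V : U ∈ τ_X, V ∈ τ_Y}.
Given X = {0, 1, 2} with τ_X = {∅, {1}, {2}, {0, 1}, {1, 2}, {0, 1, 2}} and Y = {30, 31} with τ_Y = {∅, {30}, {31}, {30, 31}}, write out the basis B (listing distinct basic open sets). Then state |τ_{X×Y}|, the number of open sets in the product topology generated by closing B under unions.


Basis B = {∅ × ∅, {1} × {30}, {1} × {31}, {2} × {30}, {2} × {31}, {0, 1} × {30}, {0, 1} × {31}, {1} × {30, 31}, {1, 2} × {30}, {1, 2} × {31}, {2} × {30, 31}, {0, 1, 2} × {30}, {0, 1, 2} × {31}, {0, 1} × {30, 31}, {1, 2} × {30, 31}, {0, 1, 2} × {30, 31}}; |τ_{X×Y}| = 36.

Enumerate products U × V with U ∈ τ_X, V ∈ τ_Y (deduplicated):
  ∅ × ∅ = {} (∅)
  {1} × {30} = {(1,30)}
  {1} × {31} = {(1,31)}
  {2} × {30} = {(2,30)}
  {2} × {31} = {(2,31)}
  {0, 1} × {30} = {(0,30), (1,30)}
  {0, 1} × {31} = {(0,31), (1,31)}
  {1} × {30, 31} = {(1,30), (1,31)}
  {1, 2} × {30} = {(1,30), (2,30)}
  {1, 2} × {31} = {(1,31), (2,31)}
  {2} × {30, 31} = {(2,30), (2,31)}
  {0, 1, 2} × {30} = {(0,30), (1,30), (2,30)}
  {0, 1, 2} × {31} = {(0,31), (1,31), (2,31)}
  {0, 1} × {30, 31} = {(0,30), (0,31), (1,30), (1,31)}
  {1, 2} × {30, 31} = {(1,30), (1,31), (2,30), (2,31)}
  {0, 1, 2} × {30, 31} = {(0,30), (0,31), (1,30), (1,31), (2,30), (2,31)}
These 16 distinct sets form the basis B.
Close under arbitrary unions to get τ_{X×Y}; counting gives |τ_{X×Y}| = 36.


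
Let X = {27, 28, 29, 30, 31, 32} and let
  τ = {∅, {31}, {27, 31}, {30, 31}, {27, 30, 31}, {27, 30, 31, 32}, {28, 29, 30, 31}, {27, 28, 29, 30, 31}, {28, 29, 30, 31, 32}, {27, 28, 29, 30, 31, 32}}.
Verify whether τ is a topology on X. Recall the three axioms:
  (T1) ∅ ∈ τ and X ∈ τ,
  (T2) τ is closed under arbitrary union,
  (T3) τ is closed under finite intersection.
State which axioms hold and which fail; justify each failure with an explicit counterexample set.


τ is NOT a topology on X.

Axiom (T1): ∅ ∈ τ? Yes; X ∈ τ? Yes.
Axiom (T2/T3): check pairwise unions and intersections of members of τ.
Counterexample for (T3): {27, 30, 31, 32} ∩ {28, 29, 30, 31, 32} = {30, 31, 32} ∉ τ. Therefore τ is NOT a topology.


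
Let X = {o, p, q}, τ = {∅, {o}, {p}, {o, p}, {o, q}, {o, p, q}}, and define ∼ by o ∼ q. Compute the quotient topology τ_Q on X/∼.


X/∼ = {[o=q], [p]}; |τ_Q| = 4.

Equivalence classes: [o=q], [p].
Quotient map π: X → X/∼ sends o ↦ [o=q], p ↦ [p], q ↦ [o=q].
For each subset V ⊆ X/∼, compute π^{-1}(V) ⊆ X and check whether π^{-1}(V) ∈ τ. V is open in τ_Q iff π^{-1}(V) ∈ τ.
  V = {}: π^{-1}(V) = ∅ ∈ τ ✓.
  V = {[o=q]}: π^{-1}(V) = {o, q} ∈ τ ✓.
  V = {[p]}: π^{-1}(V) = {p} ∈ τ ✓.
  V = {[o=q], [p]}: π^{-1}(V) = {o, p, q} ∈ τ ✓.
Open sets in the quotient: τ_Q = {{}, {[o=q]}, {[p]}, {[o=q], [p]}} (4 elements).


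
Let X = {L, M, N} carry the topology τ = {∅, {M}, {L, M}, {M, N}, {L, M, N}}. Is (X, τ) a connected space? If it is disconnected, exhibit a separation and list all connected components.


(X, τ) is connected.

Find clopen sets (U ∈ τ with X ∖ U ∈ τ):
  U = ∅, X ∖ U = {L, M, N} — both open, so U is clopen.
  U = {L, M, N}, X ∖ U = ∅ — both open, so U is clopen.
Only trivial clopens (∅ and X) exist, so (X, τ) is connected.
Compute connected components by grouping points that agree on all clopens:
  component: {L, M, N}


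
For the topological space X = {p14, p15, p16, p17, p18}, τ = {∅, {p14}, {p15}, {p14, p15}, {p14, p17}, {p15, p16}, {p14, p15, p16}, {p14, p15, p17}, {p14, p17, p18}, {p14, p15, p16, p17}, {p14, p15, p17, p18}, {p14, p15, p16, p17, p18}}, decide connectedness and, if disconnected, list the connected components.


(X, τ) is disconnected; components = [{p15, p16}, {p14, p17, p18}].

Find clopen sets (U ∈ τ with X ∖ U ∈ τ):
  U = ∅, X ∖ U = {p14, p15, p16, p17, p18} — both open, so U is clopen.
  U = {p15, p16}, X ∖ U = {p14, p17, p18} — both open, so U is clopen.
  U = {p14, p17, p18}, X ∖ U = {p15, p16} — both open, so U is clopen.
  U = {p14, p15, p16, p17, p18}, X ∖ U = ∅ — both open, so U is clopen.
Nontrivial clopen(s) exist: e.g. {p14, p17, p18}. So (X, τ) is disconnected.
Compute connected components by grouping points that agree on all clopens:
  component: {p15, p16}
  component: {p14, p17, p18}


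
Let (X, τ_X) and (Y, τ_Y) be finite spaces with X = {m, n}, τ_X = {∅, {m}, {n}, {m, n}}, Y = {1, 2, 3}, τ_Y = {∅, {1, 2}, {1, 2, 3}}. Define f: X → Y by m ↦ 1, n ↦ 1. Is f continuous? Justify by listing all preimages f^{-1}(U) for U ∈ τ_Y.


f IS continuous.

Compute f^{-1}(U) for each U ∈ τ_Y:
  U = ∅: f^{-1}(U) = ∅ ∈ τ_X ✓.
  U = {1, 2}: f^{-1}(U) = {m, n} ∈ τ_X ✓.
  U = {1, 2, 3}: f^{-1}(U) = {m, n} ∈ τ_X ✓.
Every preimage lies in τ_X, so f IS continuous.


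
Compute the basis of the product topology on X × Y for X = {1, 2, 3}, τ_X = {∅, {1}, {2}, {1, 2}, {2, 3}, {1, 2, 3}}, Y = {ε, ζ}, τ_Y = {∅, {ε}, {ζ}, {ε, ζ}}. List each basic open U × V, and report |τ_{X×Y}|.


Basis B = {∅ × ∅, {1} × {ε}, {1} × {ζ}, {2} × {ε}, {2} × {ζ}, {1} × {ε, ζ}, {1, 2} × {ε}, {1, 2} × {ζ}, {2} × {ε, ζ}, {2, 3} × {ε}, {2, 3} × {ζ}, {1, 2, 3} × {ε}, {1, 2, 3} × {ζ}, {1, 2} × {ε, ζ}, {2, 3} × {ε, ζ}, {1, 2, 3} × {ε, ζ}}; |τ_{X×Y}| = 36.

Enumerate products U × V with U ∈ τ_X, V ∈ τ_Y (deduplicated):
  ∅ × ∅ = {} (∅)
  {1} × {ε} = {(1,ε)}
  {1} × {ζ} = {(1,ζ)}
  {2} × {ε} = {(2,ε)}
  {2} × {ζ} = {(2,ζ)}
  {1} × {ε, ζ} = {(1,ε), (1,ζ)}
  {1, 2} × {ε} = {(1,ε), (2,ε)}
  {1, 2} × {ζ} = {(1,ζ), (2,ζ)}
  {2} × {ε, ζ} = {(2,ε), (2,ζ)}
  {2, 3} × {ε} = {(2,ε), (3,ε)}
  {2, 3} × {ζ} = {(2,ζ), (3,ζ)}
  {1, 2, 3} × {ε} = {(1,ε), (2,ε), (3,ε)}
  {1, 2, 3} × {ζ} = {(1,ζ), (2,ζ), (3,ζ)}
  {1, 2} × {ε, ζ} = {(1,ε), (1,ζ), (2,ε), (2,ζ)}
  {2, 3} × {ε, ζ} = {(2,ε), (2,ζ), (3,ε), (3,ζ)}
  {1, 2, 3} × {ε, ζ} = {(1,ε), (1,ζ), (2,ε), (2,ζ), (3,ε), (3,ζ)}
These 16 distinct sets form the basis B.
Close under arbitrary unions to get τ_{X×Y}; counting gives |τ_{X×Y}| = 36.


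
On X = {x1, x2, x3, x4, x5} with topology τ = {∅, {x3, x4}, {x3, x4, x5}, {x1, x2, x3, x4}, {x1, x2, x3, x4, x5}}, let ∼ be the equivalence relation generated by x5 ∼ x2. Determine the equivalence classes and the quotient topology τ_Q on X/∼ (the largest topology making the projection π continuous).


X/∼ = {[x1], [x2=x5], [x3], [x4]}; |τ_Q| = 3.

Equivalence classes: [x1], [x2=x5], [x3], [x4].
Quotient map π: X → X/∼ sends x1 ↦ [x1], x2 ↦ [x2=x5], x3 ↦ [x3], x4 ↦ [x4], x5 ↦ [x2=x5].
For each subset V ⊆ X/∼, compute π^{-1}(V) ⊆ X and check whether π^{-1}(V) ∈ τ. V is open in τ_Q iff π^{-1}(V) ∈ τ.
  V = {}: π^{-1}(V) = ∅ ∈ τ ✓.
  V = {[x1]}: π^{-1}(V) = {x1} ∉ τ ✗.
  V = {[x2=x5]}: π^{-1}(V) = {x2, x5} ∉ τ ✗.
  V = {[x1], [x2=x5]}: π^{-1}(V) = {x1, x2, x5} ∉ τ ✗.
  V = {[x3]}: π^{-1}(V) = {x3} ∉ τ ✗.
  V = {[x1], [x3]}: π^{-1}(V) = {x1, x3} ∉ τ ✗.
  V = {[x2=x5], [x3]}: π^{-1}(V) = {x2, x3, x5} ∉ τ ✗.
  V = {[x1], [x2=x5], [x3]}: π^{-1}(V) = {x1, x2, x3, x5} ∉ τ ✗.
  V = {[x4]}: π^{-1}(V) = {x4} ∉ τ ✗.
  V = {[x1], [x4]}: π^{-1}(V) = {x1, x4} ∉ τ ✗.
  V = {[x2=x5], [x4]}: π^{-1}(V) = {x2, x4, x5} ∉ τ ✗.
  V = {[x1], [x2=x5], [x4]}: π^{-1}(V) = {x1, x2, x4, x5} ∉ τ ✗.
  V = {[x3], [x4]}: π^{-1}(V) = {x3, x4} ∈ τ ✓.
  V = {[x1], [x3], [x4]}: π^{-1}(V) = {x1, x3, x4} ∉ τ ✗.
  V = {[x2=x5], [x3], [x4]}: π^{-1}(V) = {x2, x3, x4, x5} ∉ τ ✗.
  V = {[x1], [x2=x5], [x3], [x4]}: π^{-1}(V) = {x1, x2, x3, x4, x5} ∈ τ ✓.
Open sets in the quotient: τ_Q = {{}, {[x3], [x4]}, {[x1], [x2=x5], [x3], [x4]}} (3 elements).


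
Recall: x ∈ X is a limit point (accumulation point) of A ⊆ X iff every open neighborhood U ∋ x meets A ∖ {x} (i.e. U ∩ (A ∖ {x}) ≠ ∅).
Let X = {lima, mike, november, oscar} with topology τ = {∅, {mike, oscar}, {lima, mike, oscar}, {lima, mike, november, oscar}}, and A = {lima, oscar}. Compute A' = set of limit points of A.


A' = {lima, mike, november}

For each x ∈ X, list the open sets U ∈ τ with x ∈ U, then check whether U ∩ (A ∖ {x}) ≠ ∅ for every such U.
  x = lima: opens ∋ x are {lima, mike, oscar}, {lima, mike, november, oscar}; each meets A ∖ {lima}, so x IS a limit point.
  x = mike: opens ∋ x are {mike, oscar}, {lima, mike, oscar}, {lima, mike, november, oscar}; each meets A ∖ {mike}, so x IS a limit point.
  x = november: opens ∋ x are {lima, mike, november, oscar}; each meets A ∖ {november}, so x IS a limit point.
  x = oscar: open {mike, oscar} ∋ x has {mike, oscar} ∩ (A ∖ {oscar}) = ∅, so x is NOT a limit point.
Collecting: A' = {lima, mike, november}.


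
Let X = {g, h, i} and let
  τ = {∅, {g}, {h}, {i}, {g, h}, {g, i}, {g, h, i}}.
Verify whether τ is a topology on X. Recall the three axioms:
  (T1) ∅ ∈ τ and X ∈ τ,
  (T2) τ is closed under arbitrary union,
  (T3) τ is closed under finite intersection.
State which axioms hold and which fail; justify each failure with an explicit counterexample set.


τ is NOT a topology on X.

Axiom (T1): ∅ ∈ τ? Yes; X ∈ τ? Yes.
Axiom (T2/T3): check pairwise unions and intersections of members of τ.
Counterexample for (T2): {h} ∪ {i} = {h, i} ∉ τ. Therefore τ is NOT a topology.


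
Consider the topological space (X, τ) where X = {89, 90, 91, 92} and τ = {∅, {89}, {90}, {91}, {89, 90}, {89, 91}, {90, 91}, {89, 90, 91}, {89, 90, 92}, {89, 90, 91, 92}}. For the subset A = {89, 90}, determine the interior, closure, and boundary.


int(A) = {89, 90}, cl(A) = {89, 90, 92}, ∂A = {92}.

Closed sets in (X, τ) are complements of opens:
  closed(X, τ) = {∅, {91}, {92}, {89, 92}, {90, 92}, {91, 92}, {89, 90, 92}, {89, 91, 92}, {90, 91, 92}, {89, 90, 91, 92}}.
int(A) = ⋃ {U ∈ τ : U ⊆ A}. Opens contained in A: ∅, {89}, {90}, {89, 90}.
Taking the union of these: int(A) = {89, 90}.
cl(A) = ⋂ {C closed : A ⊆ C}. Closed sets containing A: {89, 90, 92}, {89, 90, 91, 92}.
Intersecting these: cl(A) = {89, 90, 92}.
∂A = cl(A) ∖ int(A) = {89, 90, 92} ∖ {89, 90} = {92}.


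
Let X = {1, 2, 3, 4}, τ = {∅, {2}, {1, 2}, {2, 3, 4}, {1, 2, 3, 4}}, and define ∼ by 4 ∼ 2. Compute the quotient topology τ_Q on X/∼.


X/∼ = {[1], [2=4], [3]}; |τ_Q| = 3.

Equivalence classes: [1], [2=4], [3].
Quotient map π: X → X/∼ sends 1 ↦ [1], 2 ↦ [2=4], 3 ↦ [3], 4 ↦ [2=4].
For each subset V ⊆ X/∼, compute π^{-1}(V) ⊆ X and check whether π^{-1}(V) ∈ τ. V is open in τ_Q iff π^{-1}(V) ∈ τ.
  V = {}: π^{-1}(V) = ∅ ∈ τ ✓.
  V = {[1]}: π^{-1}(V) = {1} ∉ τ ✗.
  V = {[2=4]}: π^{-1}(V) = {2, 4} ∉ τ ✗.
  V = {[1], [2=4]}: π^{-1}(V) = {1, 2, 4} ∉ τ ✗.
  V = {[3]}: π^{-1}(V) = {3} ∉ τ ✗.
  V = {[1], [3]}: π^{-1}(V) = {1, 3} ∉ τ ✗.
  V = {[2=4], [3]}: π^{-1}(V) = {2, 3, 4} ∈ τ ✓.
  V = {[1], [2=4], [3]}: π^{-1}(V) = {1, 2, 3, 4} ∈ τ ✓.
Open sets in the quotient: τ_Q = {{}, {[2=4], [3]}, {[1], [2=4], [3]}} (3 elements).


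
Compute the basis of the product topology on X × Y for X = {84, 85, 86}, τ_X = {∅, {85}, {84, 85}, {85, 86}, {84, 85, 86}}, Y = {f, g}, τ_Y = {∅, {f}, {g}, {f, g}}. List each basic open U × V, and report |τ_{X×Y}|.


Basis B = {∅ × ∅, {85} × {f}, {85} × {g}, {84, 85} × {f}, {84, 85} × {g}, {85} × {f, g}, {85, 86} × {f}, {85, 86} × {g}, {84, 85, 86} × {f}, {84, 85, 86} × {g}, {84, 85} × {f, g}, {85, 86} × {f, g}, {84, 85, 86} × {f, g}}; |τ_{X×Y}| = 25.

Enumerate products U × V with U ∈ τ_X, V ∈ τ_Y (deduplicated):
  ∅ × ∅ = {} (∅)
  {85} × {f} = {(85,f)}
  {85} × {g} = {(85,g)}
  {84, 85} × {f} = {(84,f), (85,f)}
  {84, 85} × {g} = {(84,g), (85,g)}
  {85} × {f, g} = {(85,f), (85,g)}
  {85, 86} × {f} = {(85,f), (86,f)}
  {85, 86} × {g} = {(85,g), (86,g)}
  {84, 85, 86} × {f} = {(84,f), (85,f), (86,f)}
  {84, 85, 86} × {g} = {(84,g), (85,g), (86,g)}
  {84, 85} × {f, g} = {(84,f), (84,g), (85,f), (85,g)}
  {85, 86} × {f, g} = {(85,f), (85,g), (86,f), (86,g)}
  {84, 85, 86} × {f, g} = {(84,f), (84,g), (85,f), (85,g), (86,f), (86,g)}
These 13 distinct sets form the basis B.
Close under arbitrary unions to get τ_{X×Y}; counting gives |τ_{X×Y}| = 25.


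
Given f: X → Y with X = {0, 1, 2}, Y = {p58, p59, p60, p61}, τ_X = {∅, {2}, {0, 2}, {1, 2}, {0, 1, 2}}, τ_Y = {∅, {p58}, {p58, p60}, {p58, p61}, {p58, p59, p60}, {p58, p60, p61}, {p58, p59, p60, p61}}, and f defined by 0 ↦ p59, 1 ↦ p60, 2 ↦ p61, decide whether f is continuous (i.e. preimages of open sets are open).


f is NOT continuous.

Compute f^{-1}(U) for each U ∈ τ_Y:
  U = ∅: f^{-1}(U) = ∅ ∈ τ_X ✓.
  U = {p58}: f^{-1}(U) = ∅ ∈ τ_X ✓.
  U = {p58, p60}: f^{-1}(U) = {1} ∉ τ_X ✗.
  U = {p58, p61}: f^{-1}(U) = {2} ∈ τ_X ✓.
  U = {p58, p59, p60}: f^{-1}(U) = {0, 1} ∉ τ_X ✗.
  U = {p58, p60, p61}: f^{-1}(U) = {1, 2} ∈ τ_X ✓.
  U = {p58, p59, p60, p61}: f^{-1}(U) = {0, 1, 2} ∈ τ_X ✓.
Found U = {p58, p60} with f^{-1}(U) = {1} not in τ_X. Therefore f is NOT continuous.


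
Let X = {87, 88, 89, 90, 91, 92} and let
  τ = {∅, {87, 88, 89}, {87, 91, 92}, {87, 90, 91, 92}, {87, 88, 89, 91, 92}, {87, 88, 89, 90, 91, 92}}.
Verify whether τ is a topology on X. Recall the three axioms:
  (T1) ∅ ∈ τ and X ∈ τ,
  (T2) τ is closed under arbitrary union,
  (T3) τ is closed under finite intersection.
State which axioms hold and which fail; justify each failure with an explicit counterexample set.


τ is NOT a topology on X.

Axiom (T1): ∅ ∈ τ? Yes; X ∈ τ? Yes.
Axiom (T2/T3): check pairwise unions and intersections of members of τ.
Counterexample for (T3): {87, 88, 89} ∩ {87, 91, 92} = {87} ∉ τ. Therefore τ is NOT a topology.


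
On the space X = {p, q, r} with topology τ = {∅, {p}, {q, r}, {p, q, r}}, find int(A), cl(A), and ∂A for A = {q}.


int(A) = ∅, cl(A) = {q, r}, ∂A = {q, r}.

Closed sets in (X, τ) are complements of opens:
  closed(X, τ) = {∅, {p}, {q, r}, {p, q, r}}.
int(A) = ⋃ {U ∈ τ : U ⊆ A}. Opens contained in A: ∅.
Taking the union of these: int(A) = ∅.
cl(A) = ⋂ {C closed : A ⊆ C}. Closed sets containing A: {q, r}, {p, q, r}.
Intersecting these: cl(A) = {q, r}.
∂A = cl(A) ∖ int(A) = {q, r} ∖ ∅ = {q, r}.


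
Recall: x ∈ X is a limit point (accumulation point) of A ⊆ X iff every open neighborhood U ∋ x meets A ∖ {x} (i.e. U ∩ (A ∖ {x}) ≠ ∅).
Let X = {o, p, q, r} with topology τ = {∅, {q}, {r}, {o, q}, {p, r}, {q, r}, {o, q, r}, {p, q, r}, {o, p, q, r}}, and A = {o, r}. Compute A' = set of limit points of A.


A' = {p}

For each x ∈ X, list the open sets U ∈ τ with x ∈ U, then check whether U ∩ (A ∖ {x}) ≠ ∅ for every such U.
  x = o: open {o, q} ∋ x has {o, q} ∩ (A ∖ {o}) = ∅, so x is NOT a limit point.
  x = p: opens ∋ x are {p, r}, {p, q, r}, {o, p, q, r}; each meets A ∖ {p}, so x IS a limit point.
  x = q: open {q} ∋ x has {q} ∩ (A ∖ {q}) = ∅, so x is NOT a limit point.
  x = r: open {r} ∋ x has {r} ∩ (A ∖ {r}) = ∅, so x is NOT a limit point.
Collecting: A' = {p}.


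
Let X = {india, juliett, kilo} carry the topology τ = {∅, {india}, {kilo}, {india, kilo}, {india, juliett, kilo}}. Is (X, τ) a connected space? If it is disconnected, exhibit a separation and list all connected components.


(X, τ) is connected.

Find clopen sets (U ∈ τ with X ∖ U ∈ τ):
  U = ∅, X ∖ U = {india, juliett, kilo} — both open, so U is clopen.
  U = {india, juliett, kilo}, X ∖ U = ∅ — both open, so U is clopen.
Only trivial clopens (∅ and X) exist, so (X, τ) is connected.
Compute connected components by grouping points that agree on all clopens:
  component: {india, juliett, kilo}


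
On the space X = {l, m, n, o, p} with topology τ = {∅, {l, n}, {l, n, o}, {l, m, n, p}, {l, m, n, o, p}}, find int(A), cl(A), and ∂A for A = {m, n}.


int(A) = ∅, cl(A) = {l, m, n, o, p}, ∂A = {l, m, n, o, p}.

Closed sets in (X, τ) are complements of opens:
  closed(X, τ) = {∅, {o}, {m, p}, {m, o, p}, {l, m, n, o, p}}.
int(A) = ⋃ {U ∈ τ : U ⊆ A}. Opens contained in A: ∅.
Taking the union of these: int(A) = ∅.
cl(A) = ⋂ {C closed : A ⊆ C}. Closed sets containing A: {l, m, n, o, p}.
Intersecting these: cl(A) = {l, m, n, o, p}.
∂A = cl(A) ∖ int(A) = {l, m, n, o, p} ∖ ∅ = {l, m, n, o, p}.


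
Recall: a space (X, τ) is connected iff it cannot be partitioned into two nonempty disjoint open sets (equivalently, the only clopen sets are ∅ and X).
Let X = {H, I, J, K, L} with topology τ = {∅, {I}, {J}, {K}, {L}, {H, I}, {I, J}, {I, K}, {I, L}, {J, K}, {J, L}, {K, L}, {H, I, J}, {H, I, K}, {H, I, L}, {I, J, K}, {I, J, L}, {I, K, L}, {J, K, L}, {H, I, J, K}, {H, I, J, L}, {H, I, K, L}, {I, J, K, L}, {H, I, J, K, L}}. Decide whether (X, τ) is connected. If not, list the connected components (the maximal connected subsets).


(X, τ) is disconnected; components = [{J}, {K}, {L}, {H, I}].

Find clopen sets (U ∈ τ with X ∖ U ∈ τ):
  U = ∅, X ∖ U = {H, I, J, K, L} — both open, so U is clopen.
  U = {J}, X ∖ U = {H, I, K, L} — both open, so U is clopen.
  U = {K}, X ∖ U = {H, I, J, L} — both open, so U is clopen.
  U = {L}, X ∖ U = {H, I, J, K} — both open, so U is clopen.
  U = {H, I}, X ∖ U = {J, K, L} — both open, so U is clopen.
  U = {J, K}, X ∖ U = {H, I, L} — both open, so U is clopen.
  U = {J, L}, X ∖ U = {H, I, K} — both open, so U is clopen.
  U = {K, L}, X ∖ U = {H, I, J} — both open, so U is clopen.
  U = {H, I, J}, X ∖ U = {K, L} — both open, so U is clopen.
  U = {H, I, K}, X ∖ U = {J, L} — both open, so U is clopen.
  U = {H, I, L}, X ∖ U = {J, K} — both open, so U is clopen.
  U = {J, K, L}, X ∖ U = {H, I} — both open, so U is clopen.
  U = {H, I, J, K}, X ∖ U = {L} — both open, so U is clopen.
  U = {H, I, J, L}, X ∖ U = {K} — both open, so U is clopen.
  U = {H, I, K, L}, X ∖ U = {J} — both open, so U is clopen.
  U = {H, I, J, K, L}, X ∖ U = ∅ — both open, so U is clopen.
Nontrivial clopen(s) exist: e.g. {J, K}. So (X, τ) is disconnected.
Compute connected components by grouping points that agree on all clopens:
  component: {J}
  component: {K}
  component: {L}
  component: {H, I}


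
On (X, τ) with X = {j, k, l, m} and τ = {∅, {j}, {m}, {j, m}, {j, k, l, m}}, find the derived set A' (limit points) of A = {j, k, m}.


A' = {k, l}

For each x ∈ X, list the open sets U ∈ τ with x ∈ U, then check whether U ∩ (A ∖ {x}) ≠ ∅ for every such U.
  x = j: open {j} ∋ x has {j} ∩ (A ∖ {j}) = ∅, so x is NOT a limit point.
  x = k: opens ∋ x are {j, k, l, m}; each meets A ∖ {k}, so x IS a limit point.
  x = l: opens ∋ x are {j, k, l, m}; each meets A ∖ {l}, so x IS a limit point.
  x = m: open {m} ∋ x has {m} ∩ (A ∖ {m}) = ∅, so x is NOT a limit point.
Collecting: A' = {k, l}.


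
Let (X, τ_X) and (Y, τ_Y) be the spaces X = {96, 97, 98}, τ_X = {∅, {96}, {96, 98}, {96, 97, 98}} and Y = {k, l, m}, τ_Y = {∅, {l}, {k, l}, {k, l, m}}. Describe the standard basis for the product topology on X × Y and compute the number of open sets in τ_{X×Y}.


Basis B = {∅ × ∅, {96} × {l}, {96} × {k, l}, {96, 98} × {l}, {96} × {k, l, m}, {96, 97, 98} × {l}, {96, 98} × {k, l}, {96, 98} × {k, l, m}, {96, 97, 98} × {k, l}, {96, 97, 98} × {k, l, m}}; |τ_{X×Y}| = 20.

Enumerate products U × V with U ∈ τ_X, V ∈ τ_Y (deduplicated):
  ∅ × ∅ = {} (∅)
  {96} × {l} = {(96,l)}
  {96} × {k, l} = {(96,k), (96,l)}
  {96, 98} × {l} = {(96,l), (98,l)}
  {96} × {k, l, m} = {(96,k), (96,l), (96,m)}
  {96, 97, 98} × {l} = {(96,l), (97,l), (98,l)}
  {96, 98} × {k, l} = {(96,k), (96,l), (98,k), (98,l)}
  {96, 98} × {k, l, m} = {(96,k), (96,l), (96,m), (98,k), (98,l), (98,m)}
  {96, 97, 98} × {k, l} = {(96,k), (96,l), (97,k), (97,l), (98,k), (98,l)}
  {96, 97, 98} × {k, l, m} = {(96,k), (96,l), (96,m), (97,k), (97,l), (97,m), (98,k), (98,l), (98,m)}
These 10 distinct sets form the basis B.
Close under arbitrary unions to get τ_{X×Y}; counting gives |τ_{X×Y}| = 20.


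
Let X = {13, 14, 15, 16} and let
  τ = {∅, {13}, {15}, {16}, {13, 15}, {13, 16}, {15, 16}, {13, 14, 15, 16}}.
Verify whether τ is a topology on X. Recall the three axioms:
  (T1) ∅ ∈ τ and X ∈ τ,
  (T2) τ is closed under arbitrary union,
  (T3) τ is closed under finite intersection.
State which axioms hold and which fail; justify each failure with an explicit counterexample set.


τ is NOT a topology on X.

Axiom (T1): ∅ ∈ τ? Yes; X ∈ τ? Yes.
Axiom (T2/T3): check pairwise unions and intersections of members of τ.
Counterexample for (T2): {13} ∪ {15, 16} = {13, 15, 16} ∉ τ. Therefore τ is NOT a topology.


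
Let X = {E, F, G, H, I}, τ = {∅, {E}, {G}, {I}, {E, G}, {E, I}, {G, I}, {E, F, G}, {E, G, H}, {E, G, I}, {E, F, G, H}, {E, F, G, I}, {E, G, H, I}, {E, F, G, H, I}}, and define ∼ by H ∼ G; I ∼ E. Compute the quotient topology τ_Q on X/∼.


X/∼ = {[E=I], [F], [G=H]}; |τ_Q| = 4.

Equivalence classes: [E=I], [F], [G=H].
Quotient map π: X → X/∼ sends E ↦ [E=I], F ↦ [F], G ↦ [G=H], H ↦ [G=H], I ↦ [E=I].
For each subset V ⊆ X/∼, compute π^{-1}(V) ⊆ X and check whether π^{-1}(V) ∈ τ. V is open in τ_Q iff π^{-1}(V) ∈ τ.
  V = {}: π^{-1}(V) = ∅ ∈ τ ✓.
  V = {[E=I]}: π^{-1}(V) = {E, I} ∈ τ ✓.
  V = {[F]}: π^{-1}(V) = {F} ∉ τ ✗.
  V = {[E=I], [F]}: π^{-1}(V) = {E, F, I} ∉ τ ✗.
  V = {[G=H]}: π^{-1}(V) = {G, H} ∉ τ ✗.
  V = {[E=I], [G=H]}: π^{-1}(V) = {E, G, H, I} ∈ τ ✓.
  V = {[F], [G=H]}: π^{-1}(V) = {F, G, H} ∉ τ ✗.
  V = {[E=I], [F], [G=H]}: π^{-1}(V) = {E, F, G, H, I} ∈ τ ✓.
Open sets in the quotient: τ_Q = {{}, {[E=I]}, {[E=I], [G=H]}, {[E=I], [F], [G=H]}} (4 elements).


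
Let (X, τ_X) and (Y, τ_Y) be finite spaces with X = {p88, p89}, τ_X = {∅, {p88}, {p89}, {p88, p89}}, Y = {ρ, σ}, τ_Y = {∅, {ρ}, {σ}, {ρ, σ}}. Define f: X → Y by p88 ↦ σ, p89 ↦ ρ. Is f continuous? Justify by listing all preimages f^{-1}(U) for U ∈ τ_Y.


f IS continuous.

Compute f^{-1}(U) for each U ∈ τ_Y:
  U = ∅: f^{-1}(U) = ∅ ∈ τ_X ✓.
  U = {ρ}: f^{-1}(U) = {p89} ∈ τ_X ✓.
  U = {σ}: f^{-1}(U) = {p88} ∈ τ_X ✓.
  U = {ρ, σ}: f^{-1}(U) = {p88, p89} ∈ τ_X ✓.
Every preimage lies in τ_X, so f IS continuous.


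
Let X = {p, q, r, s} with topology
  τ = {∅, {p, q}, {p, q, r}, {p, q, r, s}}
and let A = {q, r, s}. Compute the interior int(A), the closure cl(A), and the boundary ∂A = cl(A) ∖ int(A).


int(A) = ∅, cl(A) = {p, q, r, s}, ∂A = {p, q, r, s}.

Closed sets in (X, τ) are complements of opens:
  closed(X, τ) = {∅, {s}, {r, s}, {p, q, r, s}}.
int(A) = ⋃ {U ∈ τ : U ⊆ A}. Opens contained in A: ∅.
Taking the union of these: int(A) = ∅.
cl(A) = ⋂ {C closed : A ⊆ C}. Closed sets containing A: {p, q, r, s}.
Intersecting these: cl(A) = {p, q, r, s}.
∂A = cl(A) ∖ int(A) = {p, q, r, s} ∖ ∅ = {p, q, r, s}.


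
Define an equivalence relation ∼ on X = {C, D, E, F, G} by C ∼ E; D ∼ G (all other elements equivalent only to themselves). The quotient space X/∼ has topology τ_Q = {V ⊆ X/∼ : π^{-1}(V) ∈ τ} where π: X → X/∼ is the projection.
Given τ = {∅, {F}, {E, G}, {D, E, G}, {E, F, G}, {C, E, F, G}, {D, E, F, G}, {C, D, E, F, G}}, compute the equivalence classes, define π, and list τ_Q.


X/∼ = {[C=E], [D=G], [F]}; |τ_Q| = 3.

Equivalence classes: [C=E], [D=G], [F].
Quotient map π: X → X/∼ sends C ↦ [C=E], D ↦ [D=G], E ↦ [C=E], F ↦ [F], G ↦ [D=G].
For each subset V ⊆ X/∼, compute π^{-1}(V) ⊆ X and check whether π^{-1}(V) ∈ τ. V is open in τ_Q iff π^{-1}(V) ∈ τ.
  V = {}: π^{-1}(V) = ∅ ∈ τ ✓.
  V = {[C=E]}: π^{-1}(V) = {C, E} ∉ τ ✗.
  V = {[D=G]}: π^{-1}(V) = {D, G} ∉ τ ✗.
  V = {[C=E], [D=G]}: π^{-1}(V) = {C, D, E, G} ∉ τ ✗.
  V = {[F]}: π^{-1}(V) = {F} ∈ τ ✓.
  V = {[C=E], [F]}: π^{-1}(V) = {C, E, F} ∉ τ ✗.
  V = {[D=G], [F]}: π^{-1}(V) = {D, F, G} ∉ τ ✗.
  V = {[C=E], [D=G], [F]}: π^{-1}(V) = {C, D, E, F, G} ∈ τ ✓.
Open sets in the quotient: τ_Q = {{}, {[F]}, {[C=E], [D=G], [F]}} (3 elements).


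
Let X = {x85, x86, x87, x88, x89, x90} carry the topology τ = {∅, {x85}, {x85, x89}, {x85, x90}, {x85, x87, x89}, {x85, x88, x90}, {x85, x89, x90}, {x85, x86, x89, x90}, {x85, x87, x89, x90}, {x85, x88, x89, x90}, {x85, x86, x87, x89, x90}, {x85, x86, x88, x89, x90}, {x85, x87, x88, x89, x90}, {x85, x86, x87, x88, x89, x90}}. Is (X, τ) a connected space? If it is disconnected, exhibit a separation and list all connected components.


(X, τ) is connected.

Find clopen sets (U ∈ τ with X ∖ U ∈ τ):
  U = ∅, X ∖ U = {x85, x86, x87, x88, x89, x90} — both open, so U is clopen.
  U = {x85, x86, x87, x88, x89, x90}, X ∖ U = ∅ — both open, so U is clopen.
Only trivial clopens (∅ and X) exist, so (X, τ) is connected.
Compute connected components by grouping points that agree on all clopens:
  component: {x85, x86, x87, x88, x89, x90}
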